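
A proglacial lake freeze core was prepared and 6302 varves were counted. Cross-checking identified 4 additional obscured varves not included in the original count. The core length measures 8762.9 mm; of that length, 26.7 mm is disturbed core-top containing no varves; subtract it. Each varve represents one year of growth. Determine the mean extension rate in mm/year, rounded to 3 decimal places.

1.385 mm/year

Correcting the raw count gives 6302 + 4 = 6306 true varves.
The growth record spans 8762.9 − 26.7 = 8736.2 mm.
Extension rate ≈ 8736.2 / 6306 = 1.385 mm/year.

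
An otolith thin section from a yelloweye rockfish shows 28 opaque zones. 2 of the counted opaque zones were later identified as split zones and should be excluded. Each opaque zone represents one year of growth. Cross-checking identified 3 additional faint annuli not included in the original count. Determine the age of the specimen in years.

29 yr

Correcting the raw count gives 28 − 2 + 3 = 29 true opaque zones.
At one opaque zone per year, that is 29 years.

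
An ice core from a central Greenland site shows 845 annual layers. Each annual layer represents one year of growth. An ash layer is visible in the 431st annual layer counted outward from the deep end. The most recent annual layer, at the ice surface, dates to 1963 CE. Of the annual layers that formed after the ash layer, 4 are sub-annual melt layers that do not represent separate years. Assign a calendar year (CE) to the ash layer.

845 − 431 = 414 annual layers lie beyond the ash layer toward the ice surface.
414 − 4 false = 410 true annual layers after the ash layer.
Counting back 410 years from 1963 CE places the ash layer in 1963 − 410 = 1553 CE.

1553 CE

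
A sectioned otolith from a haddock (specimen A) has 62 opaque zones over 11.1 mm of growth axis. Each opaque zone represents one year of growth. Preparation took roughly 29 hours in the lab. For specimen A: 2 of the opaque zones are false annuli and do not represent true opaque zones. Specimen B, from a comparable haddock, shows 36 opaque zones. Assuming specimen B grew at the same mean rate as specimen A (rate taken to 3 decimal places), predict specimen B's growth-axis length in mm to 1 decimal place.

Specimen A: after corrections the count is 62 − 2 = 60 opaque zones.
A: 11.1 mm over 60 years gives 11.1 / 60 ≈ 0.185 mm per year.
For B, 0.185 mm/year × 36 years = 6.7 mm.

6.7 mm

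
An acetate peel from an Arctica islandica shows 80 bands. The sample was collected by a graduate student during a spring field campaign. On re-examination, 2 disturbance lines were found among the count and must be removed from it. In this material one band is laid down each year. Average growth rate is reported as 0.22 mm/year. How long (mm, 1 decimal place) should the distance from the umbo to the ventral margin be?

After corrections the count is 80 − 2 = 78 bands.
78 years at 0.22 mm/year gives 0.22 × 78 = 17.2 mm.

17.2 mm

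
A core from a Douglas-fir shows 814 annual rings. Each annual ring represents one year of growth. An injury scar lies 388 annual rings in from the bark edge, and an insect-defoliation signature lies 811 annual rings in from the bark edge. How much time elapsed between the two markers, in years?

The two markers are separated by 811 − 388 = 423 annual rings.
One annual ring per year makes the interval 423 years.

423 yr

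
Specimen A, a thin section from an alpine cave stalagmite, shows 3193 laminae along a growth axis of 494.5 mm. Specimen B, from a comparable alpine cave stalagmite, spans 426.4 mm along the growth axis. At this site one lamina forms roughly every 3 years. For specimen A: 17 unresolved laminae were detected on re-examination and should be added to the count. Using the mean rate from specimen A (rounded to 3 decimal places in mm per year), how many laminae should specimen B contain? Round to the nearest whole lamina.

Specimen A: correcting the raw count gives 3193 + 17 = 3210 true laminae.
Specimen A: at 3 years per lamina, 3210 × 3 = 9630 years.
A: Mean rate = 494.5 mm / 9630 years ≈ 0.051 mm/yr.
B spans 426.4 / 0.051 = 8360.78 years; at 3 years per lamina that is 8360.78 / 3 ≈ 2787 laminae.

2787 laminae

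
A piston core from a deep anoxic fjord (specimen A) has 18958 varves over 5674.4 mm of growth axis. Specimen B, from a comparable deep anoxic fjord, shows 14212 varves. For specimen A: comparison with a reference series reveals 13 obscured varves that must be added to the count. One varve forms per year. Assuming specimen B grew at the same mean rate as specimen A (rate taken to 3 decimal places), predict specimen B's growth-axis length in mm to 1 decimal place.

4249.4 mm

Specimen A: correcting the raw count gives 18958 + 13 = 18971 true varves.
A: 5674.4 mm over 18971 years gives 5674.4 / 18971 ≈ 0.299 mm per year.
For B, 0.299 mm/year × 14212 years = 4249.4 mm.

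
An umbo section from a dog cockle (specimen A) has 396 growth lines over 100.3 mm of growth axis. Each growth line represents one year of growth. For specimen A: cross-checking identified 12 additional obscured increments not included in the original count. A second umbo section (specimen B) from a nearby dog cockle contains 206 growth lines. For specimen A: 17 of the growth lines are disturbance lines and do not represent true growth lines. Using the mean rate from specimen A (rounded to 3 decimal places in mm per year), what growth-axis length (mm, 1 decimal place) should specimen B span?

52.9 mm

Specimen A: after corrections the count is 396 − 17 + 12 = 391 growth lines.
A: Mean rate = 100.3 mm / 391 years ≈ 0.257 mm/yr.
For B, 0.257 mm/year × 206 years = 52.9 mm.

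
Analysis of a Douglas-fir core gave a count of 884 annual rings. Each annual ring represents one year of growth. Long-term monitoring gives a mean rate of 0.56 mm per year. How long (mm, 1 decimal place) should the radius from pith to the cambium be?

The record spans 884 years at 0.56 mm per year.
884 years at 0.56 mm/year gives 0.56 × 884 = 495.0 mm.

495.0 mm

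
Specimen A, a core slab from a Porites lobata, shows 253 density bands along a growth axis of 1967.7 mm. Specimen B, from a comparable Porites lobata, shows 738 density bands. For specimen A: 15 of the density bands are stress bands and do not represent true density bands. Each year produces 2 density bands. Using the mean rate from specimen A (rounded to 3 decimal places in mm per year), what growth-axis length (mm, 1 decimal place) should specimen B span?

6101.4 mm

Specimen A: true density band count = 253 − 15 = 238.
Specimen A: dividing by 2 density bands per year: 238 / 2 = 119 years.
A: Extension rate ≈ 1967.7 / 119 = 16.535 mm per year.
Specimen B: with 2 density bands per year, 738 / 2 = 369 years. For B, 16.535 mm/year × 369 years = 6101.4 mm.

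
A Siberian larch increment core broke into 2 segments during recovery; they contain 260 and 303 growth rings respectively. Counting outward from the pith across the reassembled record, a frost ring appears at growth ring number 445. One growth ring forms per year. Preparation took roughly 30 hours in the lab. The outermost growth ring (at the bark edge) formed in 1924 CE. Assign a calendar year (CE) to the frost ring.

Total growth rings = 260 + 303 = 563.
Between growth ring 445 and the bark edge there are 563 − 445 = 118 growth rings.
Counting back 118 years from 1924 CE places the frost ring in 1924 − 118 = 1806 CE.

1806 CE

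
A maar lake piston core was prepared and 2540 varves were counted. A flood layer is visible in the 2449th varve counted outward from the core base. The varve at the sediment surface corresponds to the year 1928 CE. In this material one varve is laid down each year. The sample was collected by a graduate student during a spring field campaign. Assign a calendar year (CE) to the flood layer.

The flood layer sits at varve 2449 from the core base, so 2540 − 2449 = 91 varves formed after it.
The varve at the sediment surface is 1928 CE, so the flood layer dates to 1928 − 91 = 1837 CE.

1837 CE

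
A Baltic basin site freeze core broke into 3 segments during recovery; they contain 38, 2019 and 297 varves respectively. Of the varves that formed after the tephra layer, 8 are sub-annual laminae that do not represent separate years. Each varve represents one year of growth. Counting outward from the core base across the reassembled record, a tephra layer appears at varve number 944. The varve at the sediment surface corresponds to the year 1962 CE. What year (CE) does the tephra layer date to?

Total varves = 38 + 2019 + 297 = 2354.
Between varve 944 and the sediment surface there are 2354 − 944 = 1410 varves.
Removing the 8 false varves leaves 1410 − 8 = 1402 true varves beyond the tephra layer.
1962 − 1402 = 560 CE.

560 CE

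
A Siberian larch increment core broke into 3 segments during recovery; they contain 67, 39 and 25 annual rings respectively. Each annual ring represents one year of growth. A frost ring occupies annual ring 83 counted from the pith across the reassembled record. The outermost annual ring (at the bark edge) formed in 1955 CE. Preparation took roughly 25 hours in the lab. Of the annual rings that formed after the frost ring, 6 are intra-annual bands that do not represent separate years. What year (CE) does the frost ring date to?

Total annual rings = 67 + 39 + 25 = 131.
The frost ring sits at annual ring 83 from the pith, so 131 − 83 = 48 annual rings formed after it.
Removing the 6 false annual rings leaves 48 − 6 = 42 true annual rings beyond the frost ring.
The annual ring at the bark edge is 1955 CE, so the frost ring dates to 1955 − 42 = 1913 CE.

1913 CE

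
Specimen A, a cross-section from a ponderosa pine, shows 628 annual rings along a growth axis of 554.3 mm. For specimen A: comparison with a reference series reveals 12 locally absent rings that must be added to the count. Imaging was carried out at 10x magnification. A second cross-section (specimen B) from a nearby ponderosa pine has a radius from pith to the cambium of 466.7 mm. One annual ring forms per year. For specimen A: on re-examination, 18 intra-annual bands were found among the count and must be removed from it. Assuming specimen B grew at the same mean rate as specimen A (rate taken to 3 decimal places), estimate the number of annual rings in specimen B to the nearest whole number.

524 annual rings

Specimen A: adjusted count: 628 − 18 + 12 = 622 annual rings.
A: Extension rate ≈ 554.3 / 622 = 0.891 mm per year.
Specimen B: 466.7 mm / 0.891 mm per year = 523.79 years ≈ 524 annual rings.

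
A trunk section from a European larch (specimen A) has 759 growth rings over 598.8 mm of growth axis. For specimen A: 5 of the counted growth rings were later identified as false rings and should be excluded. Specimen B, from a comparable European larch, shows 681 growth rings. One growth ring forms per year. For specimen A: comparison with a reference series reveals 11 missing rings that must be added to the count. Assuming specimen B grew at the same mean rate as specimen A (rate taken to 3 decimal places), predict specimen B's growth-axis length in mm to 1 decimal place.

Specimen A: true growth ring count = 759 − 5 + 11 = 765.
A: Extension rate ≈ 598.8 / 765 = 0.783 mm/yr.
For B, 0.783 mm/year × 681 years = 533.2 mm.

533.2 mm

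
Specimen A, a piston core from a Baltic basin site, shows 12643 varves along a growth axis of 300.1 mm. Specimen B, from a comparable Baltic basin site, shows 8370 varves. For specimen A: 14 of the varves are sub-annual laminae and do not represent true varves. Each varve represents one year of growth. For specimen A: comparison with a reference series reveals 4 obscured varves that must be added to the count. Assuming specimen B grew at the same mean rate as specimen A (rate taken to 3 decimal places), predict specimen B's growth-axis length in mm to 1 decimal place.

Specimen A: correcting the raw count gives 12643 − 14 + 4 = 12633 true varves.
A: Mean rate = 300.1 mm / 12633 years ≈ 0.024 mm/yr.
For B, 0.024 mm/year × 8370 years = 200.9 mm.

200.9 mm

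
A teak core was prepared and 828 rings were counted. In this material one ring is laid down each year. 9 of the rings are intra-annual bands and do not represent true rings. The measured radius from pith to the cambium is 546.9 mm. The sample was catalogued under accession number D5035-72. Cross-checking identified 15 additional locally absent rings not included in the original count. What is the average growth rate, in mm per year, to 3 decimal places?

Correcting the raw count gives 828 − 9 + 15 = 834 true rings.
Mean rate = 546.9 mm / 834 years ≈ 0.656 mm per year.

0.656 mm per year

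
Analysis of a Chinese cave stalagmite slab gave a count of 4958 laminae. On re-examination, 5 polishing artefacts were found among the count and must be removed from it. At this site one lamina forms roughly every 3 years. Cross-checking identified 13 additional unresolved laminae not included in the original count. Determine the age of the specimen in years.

Correcting the raw count gives 4958 − 5 + 13 = 4966 true laminae.
At 3 years per lamina, 4966 × 3 = 14898 years.

14898 years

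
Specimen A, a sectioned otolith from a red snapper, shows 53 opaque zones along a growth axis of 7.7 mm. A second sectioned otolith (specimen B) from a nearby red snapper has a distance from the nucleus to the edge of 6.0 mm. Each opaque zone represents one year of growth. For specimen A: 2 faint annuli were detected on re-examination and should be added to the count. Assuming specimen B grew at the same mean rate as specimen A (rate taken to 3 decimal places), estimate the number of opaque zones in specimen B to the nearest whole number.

43 opaque zones

Specimen A: true opaque zone count = 53 + 2 = 55.
A: Mean rate = 7.7 mm / 55 years ≈ 0.140 mm/yr.
Specimen B: 6.0 mm / 0.140 mm per year = 42.86 years ≈ 43 opaque zones.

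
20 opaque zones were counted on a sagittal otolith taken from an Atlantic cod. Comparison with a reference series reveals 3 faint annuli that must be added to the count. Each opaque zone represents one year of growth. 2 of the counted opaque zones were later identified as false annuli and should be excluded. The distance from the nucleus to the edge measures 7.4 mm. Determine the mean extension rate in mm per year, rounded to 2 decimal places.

Correcting the raw count gives 20 − 2 + 3 = 21 true opaque zones.
7.4 mm over 21 years gives 7.4 / 21 ≈ 0.35 mm per year.

0.35 mm per year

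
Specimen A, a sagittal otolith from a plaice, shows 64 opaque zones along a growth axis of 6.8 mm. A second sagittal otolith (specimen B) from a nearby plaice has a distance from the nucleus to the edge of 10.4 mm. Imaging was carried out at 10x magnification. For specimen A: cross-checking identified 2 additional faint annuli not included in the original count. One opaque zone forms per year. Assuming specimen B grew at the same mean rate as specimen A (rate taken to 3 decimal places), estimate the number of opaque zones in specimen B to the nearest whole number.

101 opaque zones

Specimen A: after corrections the count is 64 + 2 = 66 opaque zones.
A: Extension rate ≈ 6.8 / 66 = 0.103 mm/yr.
For B, 10.4 / 0.103 = 100.97 years ≈ 101 opaque zones.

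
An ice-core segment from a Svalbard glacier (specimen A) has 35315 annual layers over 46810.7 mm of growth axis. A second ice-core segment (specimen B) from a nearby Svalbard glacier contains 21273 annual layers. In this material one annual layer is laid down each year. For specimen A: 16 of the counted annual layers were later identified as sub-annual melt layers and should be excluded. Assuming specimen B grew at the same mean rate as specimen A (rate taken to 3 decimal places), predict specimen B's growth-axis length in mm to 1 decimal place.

Specimen A: adjusted count: 35315 − 16 = 35299 annual layers.
A: Extension rate ≈ 46810.7 / 35299 = 1.326 mm per year.
Length of B = 1.326 × 21273 = 28208.0 mm.

28208.0 mm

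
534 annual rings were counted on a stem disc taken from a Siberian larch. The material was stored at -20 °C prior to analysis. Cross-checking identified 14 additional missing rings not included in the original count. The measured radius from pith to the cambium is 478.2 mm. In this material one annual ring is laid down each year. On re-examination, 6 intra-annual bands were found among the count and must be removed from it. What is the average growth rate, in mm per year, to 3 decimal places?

0.882 mm per year

True annual ring count = 534 − 6 + 14 = 542.
Mean rate = 478.2 mm / 542 years ≈ 0.882 mm per year.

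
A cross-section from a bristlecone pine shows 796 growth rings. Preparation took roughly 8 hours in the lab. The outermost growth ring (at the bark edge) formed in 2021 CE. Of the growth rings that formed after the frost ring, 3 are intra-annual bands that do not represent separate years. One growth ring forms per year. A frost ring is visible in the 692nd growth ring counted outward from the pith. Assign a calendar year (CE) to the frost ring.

1920 CE

The frost ring sits at growth ring 692 from the pith, so 796 − 692 = 104 growth rings formed after it.
Removing the 3 false growth rings leaves 104 − 3 = 101 true growth rings beyond the frost ring.
2021 − 101 = 1920 CE.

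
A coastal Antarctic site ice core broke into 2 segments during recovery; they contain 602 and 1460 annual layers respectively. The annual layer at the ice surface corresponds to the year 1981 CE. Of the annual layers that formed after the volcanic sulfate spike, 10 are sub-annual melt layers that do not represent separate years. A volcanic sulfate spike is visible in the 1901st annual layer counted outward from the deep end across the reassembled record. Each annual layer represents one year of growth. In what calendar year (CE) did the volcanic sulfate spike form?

1830 CE

Total annual layers = 602 + 1460 = 2062.
Between annual layer 1901 and the ice surface there are 2062 − 1901 = 161 annual layers.
161 − 10 false = 151 true annual layers after the volcanic sulfate spike.
The annual layer at the ice surface is 1981 CE, so the volcanic sulfate spike dates to 1981 − 151 = 1830 CE.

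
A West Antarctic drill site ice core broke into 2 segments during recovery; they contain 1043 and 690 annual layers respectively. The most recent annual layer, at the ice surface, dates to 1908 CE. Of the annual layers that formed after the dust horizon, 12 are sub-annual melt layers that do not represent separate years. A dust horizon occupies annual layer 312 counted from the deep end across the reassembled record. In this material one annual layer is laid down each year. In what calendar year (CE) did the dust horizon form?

Total annual layers = 1043 + 690 = 1733.
The dust horizon sits at annual layer 312 from the deep end, so 1733 − 312 = 1421 annual layers formed after it.
Excluding 12 false annual layers: 1421 − 12 = 1409.
The annual layer at the ice surface is 1908 CE, so the dust horizon dates to 1908 − 1409 = 499 CE.

499 CE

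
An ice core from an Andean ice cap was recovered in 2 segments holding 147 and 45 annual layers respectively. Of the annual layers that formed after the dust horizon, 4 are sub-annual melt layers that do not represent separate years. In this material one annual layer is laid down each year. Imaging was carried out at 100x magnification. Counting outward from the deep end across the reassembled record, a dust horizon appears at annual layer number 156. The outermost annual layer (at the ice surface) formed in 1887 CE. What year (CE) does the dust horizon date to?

Total annual layers = 147 + 45 = 192.
The dust horizon sits at annual layer 156 from the deep end, so 192 − 156 = 36 annual layers formed after it.
36 − 4 false = 32 true annual layers after the dust horizon.
1887 − 32 = 1855 CE.

1855 CE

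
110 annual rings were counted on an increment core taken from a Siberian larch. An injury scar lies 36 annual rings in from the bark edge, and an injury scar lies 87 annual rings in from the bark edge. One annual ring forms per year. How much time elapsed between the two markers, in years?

The two markers are separated by 87 − 36 = 51 annual rings.
One annual ring per year makes the interval 51 years.

51 years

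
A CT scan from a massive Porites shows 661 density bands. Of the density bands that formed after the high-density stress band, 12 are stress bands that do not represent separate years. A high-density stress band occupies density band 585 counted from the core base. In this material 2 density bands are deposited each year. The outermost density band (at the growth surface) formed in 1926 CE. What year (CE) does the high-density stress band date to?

Between density band 585 and the growth surface there are 661 − 585 = 76 density bands.
Removing the 12 false density bands leaves 76 − 12 = 64 true density bands beyond the high-density stress band.
With 2 density bands per year, 64 / 2 = 32 years.
1926 − 32 = 1894 CE.

1894 CE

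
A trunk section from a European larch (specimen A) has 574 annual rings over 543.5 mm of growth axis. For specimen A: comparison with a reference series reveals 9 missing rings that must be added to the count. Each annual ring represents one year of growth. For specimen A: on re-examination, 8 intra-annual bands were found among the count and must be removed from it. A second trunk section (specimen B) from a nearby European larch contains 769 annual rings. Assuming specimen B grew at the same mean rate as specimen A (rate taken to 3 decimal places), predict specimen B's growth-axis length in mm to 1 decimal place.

Specimen A: after corrections the count is 574 − 8 + 9 = 575 annual rings.
A: Extension rate ≈ 543.5 / 575 = 0.945 mm per year.
B's length ≈ 0.945 × 769 = 726.7 mm.

726.7 mm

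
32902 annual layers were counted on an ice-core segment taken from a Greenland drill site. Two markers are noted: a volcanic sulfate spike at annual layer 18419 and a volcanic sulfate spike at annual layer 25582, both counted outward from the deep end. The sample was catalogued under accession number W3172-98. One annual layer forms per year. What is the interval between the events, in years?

7163 years

Separation: 25582 − 18419 = 7163 annual layers.
That is 7163 years at one annual layer per year.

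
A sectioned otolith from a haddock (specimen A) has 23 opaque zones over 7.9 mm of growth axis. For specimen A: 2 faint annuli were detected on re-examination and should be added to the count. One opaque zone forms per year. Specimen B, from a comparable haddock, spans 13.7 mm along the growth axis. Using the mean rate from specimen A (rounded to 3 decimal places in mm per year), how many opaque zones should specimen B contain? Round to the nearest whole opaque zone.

Specimen A: correcting the raw count gives 23 + 2 = 25 true opaque zones.
A: Mean rate = 7.9 mm / 25 years ≈ 0.316 mm per year.
Specimen B: 13.7 mm / 0.316 mm per year = 43.35 years ≈ 43 opaque zones.

43 opaque zones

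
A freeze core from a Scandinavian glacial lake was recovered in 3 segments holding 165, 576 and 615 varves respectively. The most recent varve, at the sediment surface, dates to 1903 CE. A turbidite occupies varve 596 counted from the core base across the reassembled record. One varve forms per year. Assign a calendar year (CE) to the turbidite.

Total varves = 165 + 576 + 615 = 1356.
1356 − 596 = 760 varves lie beyond the turbidite toward the sediment surface.
1903 − 760 = 1143 CE.

1143 CE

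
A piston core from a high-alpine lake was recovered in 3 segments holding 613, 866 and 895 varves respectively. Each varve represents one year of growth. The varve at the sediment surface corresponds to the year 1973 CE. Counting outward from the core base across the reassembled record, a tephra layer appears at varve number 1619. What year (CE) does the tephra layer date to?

1218 CE

Total varves = 613 + 866 + 895 = 2374.
2374 − 1619 = 755 varves lie beyond the tephra layer toward the sediment surface.
1973 − 755 = 1218 CE.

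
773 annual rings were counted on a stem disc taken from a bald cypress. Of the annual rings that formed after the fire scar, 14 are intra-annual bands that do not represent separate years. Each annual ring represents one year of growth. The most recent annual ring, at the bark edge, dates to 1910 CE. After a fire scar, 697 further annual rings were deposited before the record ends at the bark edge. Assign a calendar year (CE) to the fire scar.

1227 CE

697 annual rings formed after the fire scar.
Excluding 14 false annual rings: 697 − 14 = 683.
1910 − 683 = 1227 CE.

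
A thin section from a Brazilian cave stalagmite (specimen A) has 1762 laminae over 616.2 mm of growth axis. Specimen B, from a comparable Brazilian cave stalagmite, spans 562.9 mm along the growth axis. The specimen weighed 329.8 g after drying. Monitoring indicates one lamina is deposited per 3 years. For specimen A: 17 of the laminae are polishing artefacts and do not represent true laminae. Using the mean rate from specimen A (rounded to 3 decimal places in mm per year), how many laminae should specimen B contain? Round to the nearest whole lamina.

1590 laminae

Specimen A: true lamina count = 1762 − 17 = 1745.
Specimen A: at 3 years per lamina, 1745 × 3 = 5235 years.
A: Mean rate = 616.2 mm / 5235 years ≈ 0.118 mm/yr.
For B, 562.9 / 0.118 = 4770.34 years; at 3 years per lamina that is 4770.34 / 3 ≈ 1590 laminae.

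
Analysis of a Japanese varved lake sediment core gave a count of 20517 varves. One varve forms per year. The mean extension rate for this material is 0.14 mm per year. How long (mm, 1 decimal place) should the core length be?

The record spans 20517 years at 0.14 mm per year.
Predicted length = 0.14 mm/year × 20517 years = 2872.4 mm.

2872.4 mm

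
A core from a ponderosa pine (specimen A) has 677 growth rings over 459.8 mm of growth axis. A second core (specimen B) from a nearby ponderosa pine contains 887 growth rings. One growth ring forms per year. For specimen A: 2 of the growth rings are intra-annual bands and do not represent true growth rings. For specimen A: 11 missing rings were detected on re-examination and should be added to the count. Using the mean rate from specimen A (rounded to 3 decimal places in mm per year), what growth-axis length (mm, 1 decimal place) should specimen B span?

Specimen A: correcting the raw count gives 677 − 2 + 11 = 686 true growth rings.
A: Mean rate = 459.8 mm / 686 years ≈ 0.670 mm/year.
For B, 0.670 mm/year × 887 years = 594.3 mm.

594.3 mm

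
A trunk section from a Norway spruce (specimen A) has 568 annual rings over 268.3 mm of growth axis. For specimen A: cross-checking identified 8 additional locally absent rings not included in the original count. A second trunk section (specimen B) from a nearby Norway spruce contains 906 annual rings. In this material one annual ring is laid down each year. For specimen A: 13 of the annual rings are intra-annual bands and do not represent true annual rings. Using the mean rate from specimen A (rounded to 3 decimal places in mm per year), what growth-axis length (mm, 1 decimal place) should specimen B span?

432.2 mm

Specimen A: after corrections the count is 568 − 13 + 8 = 563 annual rings.
A: Extension rate ≈ 268.3 / 563 = 0.477 mm/yr.
B's length ≈ 0.477 × 906 = 432.2 mm.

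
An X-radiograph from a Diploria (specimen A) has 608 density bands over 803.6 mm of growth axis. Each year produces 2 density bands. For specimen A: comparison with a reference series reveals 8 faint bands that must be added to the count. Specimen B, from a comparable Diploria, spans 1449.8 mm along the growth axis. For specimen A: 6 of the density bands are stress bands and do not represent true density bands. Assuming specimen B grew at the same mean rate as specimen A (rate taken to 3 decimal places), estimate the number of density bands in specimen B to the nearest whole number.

1100 density bands

Specimen A: adjusted count: 608 − 6 + 8 = 610 density bands.
Specimen A: dividing by 2 density bands per year: 610 / 2 = 305 years.
A: Extension rate ≈ 803.6 / 305 = 2.635 mm/year.
For B, 1449.8 / 2.635 = 550.21 years; at 2 density bands per year that is 550.21 × 2 ≈ 1100 density bands.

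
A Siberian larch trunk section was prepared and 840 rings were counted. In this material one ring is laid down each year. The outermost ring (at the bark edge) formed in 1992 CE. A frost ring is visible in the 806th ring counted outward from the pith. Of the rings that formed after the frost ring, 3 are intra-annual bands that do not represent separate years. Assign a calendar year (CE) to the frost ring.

1961 CE

Between ring 806 and the bark edge there are 840 − 806 = 34 rings.
Removing the 3 false rings leaves 34 − 3 = 31 true rings beyond the frost ring.
1992 − 31 = 1961 CE.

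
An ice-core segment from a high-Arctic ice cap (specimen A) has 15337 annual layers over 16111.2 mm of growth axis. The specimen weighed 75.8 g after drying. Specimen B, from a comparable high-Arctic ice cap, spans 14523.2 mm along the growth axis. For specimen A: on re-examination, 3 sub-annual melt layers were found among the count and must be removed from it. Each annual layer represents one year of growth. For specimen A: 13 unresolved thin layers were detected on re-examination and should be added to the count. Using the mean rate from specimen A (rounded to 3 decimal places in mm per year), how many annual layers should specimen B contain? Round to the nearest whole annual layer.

13832 annual layers

Specimen A: adjusted count: 15337 − 3 + 13 = 15347 annual layers.
A: Mean rate = 16111.2 mm / 15347 years ≈ 1.050 mm per year.
B spans 14523.2 / 1.050 = 13831.62 years ≈ 13832 annual layers.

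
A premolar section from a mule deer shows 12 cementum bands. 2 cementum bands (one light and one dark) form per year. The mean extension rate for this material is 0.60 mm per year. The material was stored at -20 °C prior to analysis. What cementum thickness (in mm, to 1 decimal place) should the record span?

12 cementum bands at 2 per year is 12 / 2 = 6 years.
Predicted length = 0.60 mm/year × 6 years = 3.6 mm.

3.6 mm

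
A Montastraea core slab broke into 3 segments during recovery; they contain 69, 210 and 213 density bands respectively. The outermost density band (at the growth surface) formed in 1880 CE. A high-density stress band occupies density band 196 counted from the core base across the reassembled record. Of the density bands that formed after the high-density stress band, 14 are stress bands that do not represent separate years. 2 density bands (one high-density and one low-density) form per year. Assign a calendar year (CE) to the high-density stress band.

1739 CE

Total density bands = 69 + 210 + 213 = 492.
492 − 196 = 296 density bands lie beyond the high-density stress band toward the growth surface.
Removing the 14 false density bands leaves 296 − 14 = 282 true density bands beyond the high-density stress band.
Dividing by 2 density bands per year: 282 / 2 = 141 years.
The density band at the growth surface is 1880 CE, so the high-density stress band dates to 1880 − 141 = 1739 CE.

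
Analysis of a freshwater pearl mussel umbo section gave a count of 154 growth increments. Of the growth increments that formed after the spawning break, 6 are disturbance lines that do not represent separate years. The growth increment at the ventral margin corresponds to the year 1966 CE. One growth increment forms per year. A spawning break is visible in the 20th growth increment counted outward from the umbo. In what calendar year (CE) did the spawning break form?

The spawning break sits at growth increment 20 from the umbo, so 154 − 20 = 134 growth increments formed after it.
Removing the 6 false growth increments leaves 134 − 6 = 128 true growth increments beyond the spawning break.
1966 − 128 = 1838 CE.

1838 CE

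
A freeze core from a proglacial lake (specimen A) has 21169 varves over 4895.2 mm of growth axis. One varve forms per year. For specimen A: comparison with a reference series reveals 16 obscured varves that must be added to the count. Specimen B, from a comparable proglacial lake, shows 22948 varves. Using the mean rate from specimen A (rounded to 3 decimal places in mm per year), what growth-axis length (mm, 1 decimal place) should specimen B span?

Specimen A: adjusted count: 21169 + 16 = 21185 varves.
A: Mean rate = 4895.2 mm / 21185 years ≈ 0.231 mm per year.
Length of B = 0.231 × 22948 = 5301.0 mm.

5301.0 mm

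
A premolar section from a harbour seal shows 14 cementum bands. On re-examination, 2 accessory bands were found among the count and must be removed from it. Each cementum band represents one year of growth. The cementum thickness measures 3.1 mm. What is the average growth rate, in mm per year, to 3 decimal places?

0.258 mm per year

Adjusted count: 14 − 2 = 12 cementum bands.
Mean rate = 3.1 mm / 12 years ≈ 0.258 mm per year.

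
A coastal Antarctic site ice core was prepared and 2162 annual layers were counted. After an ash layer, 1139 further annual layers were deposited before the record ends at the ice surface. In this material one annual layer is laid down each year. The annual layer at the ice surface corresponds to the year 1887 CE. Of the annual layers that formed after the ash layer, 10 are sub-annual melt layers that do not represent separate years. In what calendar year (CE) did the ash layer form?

758 CE

1139 annual layers formed after the ash layer.
1139 − 10 false = 1129 true annual layers after the ash layer.
Counting back 1129 years from 1887 CE places the ash layer in 1887 − 1129 = 758 CE.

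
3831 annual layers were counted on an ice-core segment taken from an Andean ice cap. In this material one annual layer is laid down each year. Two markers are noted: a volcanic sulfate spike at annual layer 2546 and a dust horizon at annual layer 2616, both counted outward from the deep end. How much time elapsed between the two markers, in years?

70 years

Separation: 2616 − 2546 = 70 annual layers.
At one annual layer per year, 70 years elapsed between them.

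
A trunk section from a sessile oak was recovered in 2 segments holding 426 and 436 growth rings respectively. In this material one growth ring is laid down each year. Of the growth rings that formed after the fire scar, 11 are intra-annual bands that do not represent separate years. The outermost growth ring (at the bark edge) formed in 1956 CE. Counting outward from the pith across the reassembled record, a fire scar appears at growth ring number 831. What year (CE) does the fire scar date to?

1936 CE

Total growth rings = 426 + 436 = 862.
862 − 831 = 31 growth rings lie beyond the fire scar toward the bark edge.
Removing the 11 false growth rings leaves 31 − 11 = 20 true growth rings beyond the fire scar.
The growth ring at the bark edge is 1956 CE, so the fire scar dates to 1956 − 20 = 1936 CE.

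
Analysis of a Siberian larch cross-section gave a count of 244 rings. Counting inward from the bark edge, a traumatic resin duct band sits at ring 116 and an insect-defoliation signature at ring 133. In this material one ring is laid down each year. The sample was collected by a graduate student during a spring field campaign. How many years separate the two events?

The two markers are separated by 133 − 116 = 17 rings.
At one ring per year, 17 years elapsed between them.

17 years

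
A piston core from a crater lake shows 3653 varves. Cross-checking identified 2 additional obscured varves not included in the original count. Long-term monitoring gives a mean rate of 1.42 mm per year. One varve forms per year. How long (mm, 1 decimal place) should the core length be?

Adjusted count: 3653 + 2 = 3655 varves.
Length ≈ 1.42 × 3655 = 5190.1 mm.

5190.1 mm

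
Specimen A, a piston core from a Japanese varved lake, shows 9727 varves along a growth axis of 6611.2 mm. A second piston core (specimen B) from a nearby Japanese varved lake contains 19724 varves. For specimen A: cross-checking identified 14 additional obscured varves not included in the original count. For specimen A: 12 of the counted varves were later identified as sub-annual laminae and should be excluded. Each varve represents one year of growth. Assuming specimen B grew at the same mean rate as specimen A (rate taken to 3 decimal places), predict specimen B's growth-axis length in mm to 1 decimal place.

13412.3 mm

Specimen A: correcting the raw count gives 9727 − 12 + 14 = 9729 true varves.
A: 6611.2 mm over 9729 years gives 6611.2 / 9729 ≈ 0.680 mm/yr.
For B, 0.680 mm/year × 19724 years = 13412.3 mm.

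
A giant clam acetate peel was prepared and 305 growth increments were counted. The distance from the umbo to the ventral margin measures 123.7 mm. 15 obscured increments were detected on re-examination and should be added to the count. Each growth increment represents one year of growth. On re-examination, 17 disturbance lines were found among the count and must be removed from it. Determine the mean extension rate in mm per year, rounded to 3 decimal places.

0.408 mm per year

Correcting the raw count gives 305 − 17 + 15 = 303 true growth increments.
123.7 mm over 303 years gives 123.7 / 303 ≈ 0.408 mm per year.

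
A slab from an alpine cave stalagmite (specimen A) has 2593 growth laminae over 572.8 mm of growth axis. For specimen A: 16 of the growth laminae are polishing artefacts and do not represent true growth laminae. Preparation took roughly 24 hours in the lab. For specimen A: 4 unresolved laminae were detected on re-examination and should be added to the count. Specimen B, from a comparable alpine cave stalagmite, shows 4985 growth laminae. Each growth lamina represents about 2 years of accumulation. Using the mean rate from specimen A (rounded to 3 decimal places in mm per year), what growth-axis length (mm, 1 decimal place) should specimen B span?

Specimen A: correcting the raw count gives 2593 − 16 + 4 = 2581 true growth laminae.
Specimen A: multiplying by 2 years per growth lamina: 2581 × 2 = 5162 years.
A: 572.8 mm over 5162 years gives 572.8 / 5162 ≈ 0.111 mm/year.
Specimen B: multiplying by 2 years per growth lamina: 4985 × 2 = 9970 years. B's length ≈ 0.111 × 9970 = 1106.7 mm.

1106.7 mm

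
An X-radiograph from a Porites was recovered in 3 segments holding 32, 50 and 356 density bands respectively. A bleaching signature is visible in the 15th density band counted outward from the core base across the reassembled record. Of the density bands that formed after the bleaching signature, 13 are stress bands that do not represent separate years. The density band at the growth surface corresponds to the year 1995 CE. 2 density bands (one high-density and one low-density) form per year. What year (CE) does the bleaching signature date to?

Total density bands = 32 + 50 + 356 = 438.
438 − 15 = 423 density bands lie beyond the bleaching signature toward the growth surface.
Excluding 13 false density bands: 423 − 13 = 410.
With 2 density bands per year, 410 / 2 = 205 years.
The density band at the growth surface is 1995 CE, so the bleaching signature dates to 1995 − 205 = 1790 CE.

1790 CE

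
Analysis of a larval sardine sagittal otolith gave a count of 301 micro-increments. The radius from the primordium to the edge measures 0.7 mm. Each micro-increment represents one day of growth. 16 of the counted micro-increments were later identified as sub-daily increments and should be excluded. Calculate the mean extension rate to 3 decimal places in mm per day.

After corrections the count is 301 − 16 = 285 micro-increments.
Mean rate = 0.7 mm / 285 days ≈ 0.002 mm per day.

0.002 mm per day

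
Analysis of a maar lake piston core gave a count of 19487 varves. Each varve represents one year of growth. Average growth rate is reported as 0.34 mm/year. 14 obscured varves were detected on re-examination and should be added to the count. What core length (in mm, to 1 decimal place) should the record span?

6630.3 mm

Adjusted count: 19487 + 14 = 19501 varves.
Predicted length = 0.34 mm/year × 19501 years = 6630.3 mm.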